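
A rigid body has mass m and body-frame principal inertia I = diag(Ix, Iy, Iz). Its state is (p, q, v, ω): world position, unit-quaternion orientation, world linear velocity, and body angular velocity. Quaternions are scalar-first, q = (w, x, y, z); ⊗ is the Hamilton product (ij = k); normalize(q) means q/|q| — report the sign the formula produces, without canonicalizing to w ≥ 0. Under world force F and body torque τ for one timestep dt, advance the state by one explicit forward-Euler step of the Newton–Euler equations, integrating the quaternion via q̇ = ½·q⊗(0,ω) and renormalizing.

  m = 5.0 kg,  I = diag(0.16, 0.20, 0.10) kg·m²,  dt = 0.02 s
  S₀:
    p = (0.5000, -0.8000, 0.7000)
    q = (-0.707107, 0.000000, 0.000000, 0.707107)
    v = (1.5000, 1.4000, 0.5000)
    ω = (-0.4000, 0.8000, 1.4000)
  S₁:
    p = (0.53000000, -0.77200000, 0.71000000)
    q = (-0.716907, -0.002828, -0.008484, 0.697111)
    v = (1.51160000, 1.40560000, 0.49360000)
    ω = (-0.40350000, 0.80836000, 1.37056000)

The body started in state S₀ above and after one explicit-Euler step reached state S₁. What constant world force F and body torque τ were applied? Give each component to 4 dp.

F = (2.9000, 1.4000, -1.6000)
τ = (-0.1400, 0.0500, -0.1600)

rate change Δω = (-0.00350000, 0.00836000, -0.02944000)
gyro term ω₀×Iω₀ = (-0.1120, -0.0336, -0.0128)
applied torque τ = (-0.1400, 0.0500, -0.1600)
Δv = v₁−v₀ = (0.01160000, 0.00560000, -0.00640000)
F = m·Δv/dt = (2.9000, 1.4000, -1.6000)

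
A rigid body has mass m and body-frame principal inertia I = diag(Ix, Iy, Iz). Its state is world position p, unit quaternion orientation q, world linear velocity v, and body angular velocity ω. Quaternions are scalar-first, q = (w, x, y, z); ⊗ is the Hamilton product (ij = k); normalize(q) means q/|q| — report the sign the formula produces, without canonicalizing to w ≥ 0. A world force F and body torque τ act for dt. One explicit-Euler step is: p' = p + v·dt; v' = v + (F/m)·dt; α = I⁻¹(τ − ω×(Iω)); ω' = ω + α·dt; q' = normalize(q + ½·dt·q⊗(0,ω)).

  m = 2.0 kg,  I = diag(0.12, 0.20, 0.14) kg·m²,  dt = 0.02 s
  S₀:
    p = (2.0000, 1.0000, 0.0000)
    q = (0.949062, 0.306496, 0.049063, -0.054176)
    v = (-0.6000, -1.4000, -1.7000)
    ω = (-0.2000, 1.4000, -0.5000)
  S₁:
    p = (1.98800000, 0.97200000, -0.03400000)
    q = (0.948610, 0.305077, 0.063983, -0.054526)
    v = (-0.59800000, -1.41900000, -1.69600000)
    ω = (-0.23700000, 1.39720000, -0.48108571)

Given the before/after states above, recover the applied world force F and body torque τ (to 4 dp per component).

F = (0.2000, -1.9000, 0.4000)
τ = (-0.1800, -0.0300, 0.1100)

ω₁ − ω₀ = (-0.03700000, -0.00280000, 0.01891429)
I·α + gyro = (-0.1800, -0.0300, 0.1100)
Δv = v₁−v₀ = (0.00200000, -0.01900000, 0.00400000)
m·(v₁−v₀)/dt = (0.2000, -1.9000, 0.4000)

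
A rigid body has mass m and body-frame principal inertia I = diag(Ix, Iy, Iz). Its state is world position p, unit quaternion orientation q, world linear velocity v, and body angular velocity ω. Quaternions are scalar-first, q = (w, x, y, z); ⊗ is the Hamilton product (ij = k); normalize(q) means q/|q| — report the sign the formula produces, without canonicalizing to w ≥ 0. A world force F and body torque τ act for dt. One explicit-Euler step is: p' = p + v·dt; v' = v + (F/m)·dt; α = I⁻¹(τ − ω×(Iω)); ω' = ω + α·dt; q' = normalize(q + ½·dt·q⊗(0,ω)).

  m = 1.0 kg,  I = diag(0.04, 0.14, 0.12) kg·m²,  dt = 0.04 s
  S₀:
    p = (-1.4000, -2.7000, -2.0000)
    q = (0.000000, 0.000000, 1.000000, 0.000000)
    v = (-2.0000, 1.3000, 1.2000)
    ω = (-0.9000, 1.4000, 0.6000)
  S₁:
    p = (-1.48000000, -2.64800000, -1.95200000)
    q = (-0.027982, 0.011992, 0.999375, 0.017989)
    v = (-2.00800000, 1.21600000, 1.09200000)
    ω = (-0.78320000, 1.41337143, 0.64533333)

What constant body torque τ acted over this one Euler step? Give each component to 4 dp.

rate change Δω = (0.11680000, 0.01337143, 0.04533333)
gyro term ω₀×Iω₀ = (-0.0168, 0.0432, -0.1260)
τ = I·(Δω/dt) + ω₀×(Iω₀) = (0.1000, 0.0900, 0.0100)

τ = (0.1000, 0.0900, 0.0100)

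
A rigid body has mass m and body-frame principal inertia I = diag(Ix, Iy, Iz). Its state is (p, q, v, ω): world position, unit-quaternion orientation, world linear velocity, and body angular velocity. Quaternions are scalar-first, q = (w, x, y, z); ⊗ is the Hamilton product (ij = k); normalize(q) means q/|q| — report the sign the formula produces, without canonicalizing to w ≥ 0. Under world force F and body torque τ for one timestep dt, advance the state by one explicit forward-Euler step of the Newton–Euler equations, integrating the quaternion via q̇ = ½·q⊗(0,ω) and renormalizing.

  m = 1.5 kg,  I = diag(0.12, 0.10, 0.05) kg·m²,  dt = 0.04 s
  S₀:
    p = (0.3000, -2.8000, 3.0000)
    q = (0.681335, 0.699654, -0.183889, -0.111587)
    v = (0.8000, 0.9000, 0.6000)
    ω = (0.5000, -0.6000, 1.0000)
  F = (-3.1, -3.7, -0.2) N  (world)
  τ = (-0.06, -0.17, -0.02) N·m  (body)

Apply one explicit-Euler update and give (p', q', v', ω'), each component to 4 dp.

ω×(Iω) gyroscopic = (0.0300, 0.0350, 0.0060)
angular accel α = (-0.7500, -2.0500, -0.5200)
ω' = ω + α·dt = (0.4700, -0.6820, 0.9792)
q⊗(0,ω) = (-0.3485734, 0.0898263, -1.1642485, 0.3534871)
q + ½dt·q⊗(0,ω), renormalized = (0.6741, 0.7012, -0.2071, -0.1045)
a = (-2.0667, -2.4667, -0.1333)
p' = p + v·dt = (0.3320, -2.7640, 3.0240)
v + (F/m)dt = (0.7173, 0.8013, 0.5947)

p' = (0.3320, -2.7640, 3.0240)
q' = (0.6741, 0.7012, -0.2071, -0.1045)
v' = (0.7173, 0.8013, 0.5947)
ω' = (0.4700, -0.6820, 0.9792)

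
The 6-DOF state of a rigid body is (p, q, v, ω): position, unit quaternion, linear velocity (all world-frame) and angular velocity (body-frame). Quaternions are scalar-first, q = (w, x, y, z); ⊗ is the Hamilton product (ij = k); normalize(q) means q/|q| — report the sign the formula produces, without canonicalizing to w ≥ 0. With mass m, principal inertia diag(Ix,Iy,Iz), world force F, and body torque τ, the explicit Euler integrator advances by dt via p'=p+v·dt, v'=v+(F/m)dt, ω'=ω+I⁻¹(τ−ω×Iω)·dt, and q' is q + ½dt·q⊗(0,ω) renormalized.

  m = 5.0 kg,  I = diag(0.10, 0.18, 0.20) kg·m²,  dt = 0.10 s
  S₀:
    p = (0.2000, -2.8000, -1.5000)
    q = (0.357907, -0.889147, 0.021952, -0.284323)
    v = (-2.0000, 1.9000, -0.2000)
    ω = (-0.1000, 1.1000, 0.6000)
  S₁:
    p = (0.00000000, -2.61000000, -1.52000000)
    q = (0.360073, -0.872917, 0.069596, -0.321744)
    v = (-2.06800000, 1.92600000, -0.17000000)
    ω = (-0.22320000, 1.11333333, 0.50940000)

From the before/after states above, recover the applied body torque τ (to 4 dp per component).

rate change Δω = (-0.12320000, 0.01333333, -0.09060000)
gyro term ω₀×Iω₀ = (0.0132, 0.0060, -0.0088)
τ = I·(Δω/dt) + ω₀×(Iω₀) = (-0.1100, 0.0300, -0.1900)

τ = (-0.1100, 0.0300, -0.1900)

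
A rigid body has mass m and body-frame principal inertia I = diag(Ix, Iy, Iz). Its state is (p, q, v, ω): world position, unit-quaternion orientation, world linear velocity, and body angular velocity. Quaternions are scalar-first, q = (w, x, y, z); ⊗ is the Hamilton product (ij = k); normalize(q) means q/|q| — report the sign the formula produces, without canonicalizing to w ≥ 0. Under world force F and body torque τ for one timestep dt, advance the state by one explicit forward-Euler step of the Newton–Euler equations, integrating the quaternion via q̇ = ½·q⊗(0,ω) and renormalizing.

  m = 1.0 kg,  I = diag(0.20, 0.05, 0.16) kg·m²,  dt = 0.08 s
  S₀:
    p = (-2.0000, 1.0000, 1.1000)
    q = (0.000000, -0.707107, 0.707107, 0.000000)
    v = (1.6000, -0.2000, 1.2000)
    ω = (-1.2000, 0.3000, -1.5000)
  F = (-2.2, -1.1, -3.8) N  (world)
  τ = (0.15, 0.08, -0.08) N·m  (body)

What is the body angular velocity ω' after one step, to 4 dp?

ω' = (-1.1202, 0.3128, -1.5670)

precession coupling ω×(Iω) = (-0.0495, 0.0720, 0.0540)
α = I⁻¹(τ − ω×Iω) = (0.9975, 0.1600, -0.8375)
new body rate ω' = (-1.1202, 0.3128, -1.5670)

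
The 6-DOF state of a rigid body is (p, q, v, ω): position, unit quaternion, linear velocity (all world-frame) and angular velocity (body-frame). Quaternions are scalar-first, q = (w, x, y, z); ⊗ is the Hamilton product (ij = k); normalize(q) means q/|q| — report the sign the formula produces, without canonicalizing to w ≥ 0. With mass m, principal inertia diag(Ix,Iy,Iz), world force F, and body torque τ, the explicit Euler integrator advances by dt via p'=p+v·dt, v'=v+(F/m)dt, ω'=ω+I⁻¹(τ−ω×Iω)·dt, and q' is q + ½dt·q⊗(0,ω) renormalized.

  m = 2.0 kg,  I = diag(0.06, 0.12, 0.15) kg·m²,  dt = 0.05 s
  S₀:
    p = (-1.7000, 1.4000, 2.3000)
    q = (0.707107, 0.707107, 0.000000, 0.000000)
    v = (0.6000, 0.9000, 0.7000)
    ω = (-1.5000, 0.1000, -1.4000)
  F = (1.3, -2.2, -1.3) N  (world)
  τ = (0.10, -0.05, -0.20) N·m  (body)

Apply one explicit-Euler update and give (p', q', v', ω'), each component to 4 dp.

a = F/m = (0.6500, -1.1000, -0.6500)
p + v·dt = (-1.6700, 1.4450, 2.3350)
new velocity v' = (0.6325, 0.8450, 0.6675)
ω×(Iω) gyroscopic = (-0.0042, -0.1890, -0.0090)
α = I⁻¹(τ − ω×Iω) = (1.7367, 1.1583, -1.2733)
ω' = ω + α·dt = (-1.4132, 0.1579, -1.4637)
2q̇ = q⊗(0,ω) = (1.0606605, -1.0606605, 1.0606605, -0.9192391)
q' = normalize(q + ½dt·q⊗(0,ω)) = (0.7327, 0.6797, 0.0265, -0.0230)

p' = (-1.6700, 1.4450, 2.3350)
q' = (0.7327, 0.6797, 0.0265, -0.0230)
v' = (0.6325, 0.8450, 0.6675)
ω' = (-1.4132, 0.1579, -1.4637)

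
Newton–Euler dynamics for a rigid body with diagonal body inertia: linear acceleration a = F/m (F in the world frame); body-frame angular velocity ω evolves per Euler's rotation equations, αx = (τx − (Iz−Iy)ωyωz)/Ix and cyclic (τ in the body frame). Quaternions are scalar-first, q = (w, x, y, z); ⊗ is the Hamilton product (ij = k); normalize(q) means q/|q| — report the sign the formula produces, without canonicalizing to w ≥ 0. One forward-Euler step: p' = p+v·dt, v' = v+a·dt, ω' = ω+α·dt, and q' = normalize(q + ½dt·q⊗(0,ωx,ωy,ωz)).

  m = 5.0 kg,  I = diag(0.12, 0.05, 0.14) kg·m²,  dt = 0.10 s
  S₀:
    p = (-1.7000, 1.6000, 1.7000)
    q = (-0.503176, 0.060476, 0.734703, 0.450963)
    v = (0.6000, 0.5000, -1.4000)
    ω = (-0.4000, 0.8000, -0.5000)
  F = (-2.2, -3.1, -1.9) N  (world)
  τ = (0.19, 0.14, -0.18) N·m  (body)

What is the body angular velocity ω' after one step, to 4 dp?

ω' = (-0.2117, 1.0880, -0.6446)

gyro term ω×Iω = (-0.0360, -0.0040, 0.0224)
angular accel α = (1.8833, 2.8800, -1.4457)
new body rate ω' = (-0.2117, 1.0880, -0.6446)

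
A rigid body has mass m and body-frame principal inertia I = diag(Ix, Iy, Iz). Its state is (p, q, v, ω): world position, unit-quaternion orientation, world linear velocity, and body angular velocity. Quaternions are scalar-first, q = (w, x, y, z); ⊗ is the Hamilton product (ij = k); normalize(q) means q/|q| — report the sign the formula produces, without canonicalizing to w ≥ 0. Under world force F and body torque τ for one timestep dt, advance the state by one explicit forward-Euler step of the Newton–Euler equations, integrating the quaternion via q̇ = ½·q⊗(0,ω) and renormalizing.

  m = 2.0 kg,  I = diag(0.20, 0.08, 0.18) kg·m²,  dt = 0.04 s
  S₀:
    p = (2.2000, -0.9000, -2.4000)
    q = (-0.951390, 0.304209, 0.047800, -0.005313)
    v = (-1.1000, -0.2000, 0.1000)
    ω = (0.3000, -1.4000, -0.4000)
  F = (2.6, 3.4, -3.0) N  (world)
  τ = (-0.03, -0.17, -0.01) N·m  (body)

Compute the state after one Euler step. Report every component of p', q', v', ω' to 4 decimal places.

a = F/m = (1.3000, 1.7000, -1.5000)
new position p' = (2.1560, -0.9080, -2.3960)
v + (F/m)dt = (-1.0480, -0.1320, 0.0400)
gyro term ω×Iω = (0.0560, -0.0024, 0.0504)
(τ − ω×Iω)/I = (-0.4300, -2.0950, -0.3356)
new body rate ω' = (0.2828, -1.4838, -0.4134)
Hamilton product q⊗(0,ω) = (-0.0264679, -0.3119752, 1.4520357, -0.0596766)
q + ½dt·q⊗(0,ω), renormalized = (-0.9515, 0.2978, 0.0768, -0.0065)

p' = (2.1560, -0.9080, -2.3960)
q' = (-0.9515, 0.2978, 0.0768, -0.0065)
v' = (-1.0480, -0.1320, 0.0400)
ω' = (0.2828, -1.4838, -0.4134)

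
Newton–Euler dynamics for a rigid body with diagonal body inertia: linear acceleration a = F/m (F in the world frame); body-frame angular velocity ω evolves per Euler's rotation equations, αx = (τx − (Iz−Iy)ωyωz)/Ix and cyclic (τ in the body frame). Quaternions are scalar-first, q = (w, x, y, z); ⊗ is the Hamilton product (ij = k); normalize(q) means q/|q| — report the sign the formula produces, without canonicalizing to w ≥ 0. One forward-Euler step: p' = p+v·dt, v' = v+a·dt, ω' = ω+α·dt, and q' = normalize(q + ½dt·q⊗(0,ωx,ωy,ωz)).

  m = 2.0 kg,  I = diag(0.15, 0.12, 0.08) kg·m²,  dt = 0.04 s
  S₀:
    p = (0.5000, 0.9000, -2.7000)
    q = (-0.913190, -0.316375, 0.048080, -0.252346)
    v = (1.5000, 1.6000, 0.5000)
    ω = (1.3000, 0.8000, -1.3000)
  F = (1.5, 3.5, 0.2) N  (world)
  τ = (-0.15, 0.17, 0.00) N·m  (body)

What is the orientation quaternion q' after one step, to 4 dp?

q' = (-0.9116, -0.3371, 0.0187, -0.2347)

2q̇ = q⊗(0,ω) = (0.0447737, -1.0477742, -1.4698893, 0.8715430)
q + ½dt·q⊗(0,ω), renormalized = (-0.9116, -0.3371, 0.0187, -0.2347)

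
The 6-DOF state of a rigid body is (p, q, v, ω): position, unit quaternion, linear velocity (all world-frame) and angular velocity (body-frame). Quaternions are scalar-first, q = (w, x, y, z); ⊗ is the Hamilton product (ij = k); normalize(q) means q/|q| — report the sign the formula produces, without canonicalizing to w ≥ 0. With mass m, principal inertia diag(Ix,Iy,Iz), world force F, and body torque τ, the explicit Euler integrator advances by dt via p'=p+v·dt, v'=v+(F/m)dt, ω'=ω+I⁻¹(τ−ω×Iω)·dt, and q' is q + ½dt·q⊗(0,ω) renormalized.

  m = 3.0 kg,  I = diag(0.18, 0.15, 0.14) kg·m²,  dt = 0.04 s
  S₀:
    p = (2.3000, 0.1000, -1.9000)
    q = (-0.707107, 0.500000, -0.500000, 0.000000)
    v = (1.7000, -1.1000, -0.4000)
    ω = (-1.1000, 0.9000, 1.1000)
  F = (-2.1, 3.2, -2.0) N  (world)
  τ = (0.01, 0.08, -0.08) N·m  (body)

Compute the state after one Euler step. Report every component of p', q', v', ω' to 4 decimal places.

a = F/m = (-0.7000, 1.0667, -0.6667)
p + v·dt = (2.3680, 0.0560, -1.9160)
new velocity v' = (1.6720, -1.0573, -0.4267)
(τ − ω×Iω)/I = (0.1106, 0.8560, -0.7836)
ω + α·dt = (-1.0956, 0.9342, 1.0687)
q⊗(0,ω) = (1.0000000, 0.2278177, -1.1863963, -0.8778177)
updated quaternion q' = (-0.6867, 0.5042, -0.5234, -0.0175)

p' = (2.3680, 0.0560, -1.9160)
q' = (-0.6867, 0.5042, -0.5234, -0.0175)
v' = (1.6720, -1.0573, -0.4267)
ω' = (-1.0956, 0.9342, 1.0687)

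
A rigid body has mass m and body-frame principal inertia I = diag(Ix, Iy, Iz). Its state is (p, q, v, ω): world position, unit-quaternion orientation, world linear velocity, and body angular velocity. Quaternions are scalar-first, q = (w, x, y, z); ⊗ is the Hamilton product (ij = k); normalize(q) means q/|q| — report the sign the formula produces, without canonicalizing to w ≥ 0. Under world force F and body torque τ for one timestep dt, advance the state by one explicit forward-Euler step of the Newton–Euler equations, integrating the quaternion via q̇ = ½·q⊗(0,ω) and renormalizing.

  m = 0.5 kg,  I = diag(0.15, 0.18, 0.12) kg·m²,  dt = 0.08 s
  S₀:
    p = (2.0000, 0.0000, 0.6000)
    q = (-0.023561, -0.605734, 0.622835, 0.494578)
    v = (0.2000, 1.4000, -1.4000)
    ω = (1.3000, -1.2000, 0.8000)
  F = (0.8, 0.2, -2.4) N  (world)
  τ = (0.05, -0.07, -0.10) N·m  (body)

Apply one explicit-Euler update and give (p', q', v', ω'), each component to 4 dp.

ω×(Iω) gyroscopic = (0.0576, 0.0312, -0.0468)
α = I⁻¹(τ − ω×Iω) = (-0.0507, -0.5622, -0.4433)
ω' = ω + α·dt = (1.2959, -1.2450, 0.7645)
q⊗(0,ω) = (1.1391938, 1.0611323, 1.1558118, -0.1016535)
updated quaternion q' = (0.0219, -0.5616, 0.6671, 0.4890)
p' = p + v·dt = (2.0160, 0.1120, 0.4880)
v + (F/m)dt = (0.3280, 1.4320, -1.7840)

p' = (2.0160, 0.1120, 0.4880)
q' = (0.0219, -0.5616, 0.6671, 0.4890)
v' = (0.3280, 1.4320, -1.7840)
ω' = (1.2959, -1.2450, 0.7645)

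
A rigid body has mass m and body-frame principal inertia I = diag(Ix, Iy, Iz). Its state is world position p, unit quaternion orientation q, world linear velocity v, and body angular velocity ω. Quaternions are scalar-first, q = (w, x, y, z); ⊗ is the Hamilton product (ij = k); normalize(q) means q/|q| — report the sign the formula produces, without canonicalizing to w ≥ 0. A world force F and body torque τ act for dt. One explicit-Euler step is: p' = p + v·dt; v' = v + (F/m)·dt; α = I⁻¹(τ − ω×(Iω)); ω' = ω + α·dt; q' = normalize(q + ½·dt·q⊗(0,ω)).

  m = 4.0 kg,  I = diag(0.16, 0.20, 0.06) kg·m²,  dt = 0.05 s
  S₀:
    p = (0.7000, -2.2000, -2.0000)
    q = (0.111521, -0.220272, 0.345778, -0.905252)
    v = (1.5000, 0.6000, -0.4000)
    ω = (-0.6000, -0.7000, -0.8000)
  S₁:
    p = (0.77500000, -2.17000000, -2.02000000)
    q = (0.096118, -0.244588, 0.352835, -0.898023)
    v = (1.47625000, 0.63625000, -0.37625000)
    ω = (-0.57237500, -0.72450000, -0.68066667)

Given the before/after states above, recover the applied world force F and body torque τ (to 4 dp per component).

F = (-1.9000, 2.9000, 1.9000)
τ = (0.0100, -0.0500, 0.1600)

velocity change Δv = (-0.02375000, 0.03625000, 0.02375000)
m·(v₁−v₀)/dt = (-1.9000, 2.9000, 1.9000)
Δω = ω₁−ω₀ = (0.02762500, -0.02450000, 0.11933333)
τ = I·(Δω/dt) + ω₀×(Iω₀) = (0.0100, -0.0500, 0.1600)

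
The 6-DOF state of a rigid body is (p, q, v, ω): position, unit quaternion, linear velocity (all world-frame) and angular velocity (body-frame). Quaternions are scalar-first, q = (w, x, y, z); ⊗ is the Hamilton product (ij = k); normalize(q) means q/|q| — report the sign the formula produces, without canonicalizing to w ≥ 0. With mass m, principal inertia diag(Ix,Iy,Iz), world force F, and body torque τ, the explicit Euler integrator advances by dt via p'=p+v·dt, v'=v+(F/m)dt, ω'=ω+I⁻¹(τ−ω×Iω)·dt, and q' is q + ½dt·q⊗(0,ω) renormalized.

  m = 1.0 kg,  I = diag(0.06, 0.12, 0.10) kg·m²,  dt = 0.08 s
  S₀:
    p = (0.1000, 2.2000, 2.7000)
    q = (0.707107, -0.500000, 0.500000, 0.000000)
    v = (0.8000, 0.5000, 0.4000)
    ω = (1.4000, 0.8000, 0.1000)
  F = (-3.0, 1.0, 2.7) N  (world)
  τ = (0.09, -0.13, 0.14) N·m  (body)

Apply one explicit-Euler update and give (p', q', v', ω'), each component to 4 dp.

p' = (0.1640, 2.2400, 2.7320)
q' = (0.7176, -0.4574, 0.5235, -0.0411)
v' = (0.5600, 0.5800, 0.6160)
ω' = (1.5221, 0.7171, 0.1582)

gyro term ω×Iω = (-0.0016, -0.0056, 0.0672)
α = I⁻¹(τ − ω×Iω) = (1.5267, -1.0367, 0.7280)
ω + α·dt = (1.5221, 0.7171, 0.1582)
Hamilton product q⊗(0,ω) = (0.3000000, 1.0399498, 0.6156856, -1.0292893)
updated quaternion q' = (0.7176, -0.4574, 0.5235, -0.0411)
p' = p + v·dt = (0.1640, 2.2400, 2.7320)
v' = v + a·dt = (0.5600, 0.5800, 0.6160)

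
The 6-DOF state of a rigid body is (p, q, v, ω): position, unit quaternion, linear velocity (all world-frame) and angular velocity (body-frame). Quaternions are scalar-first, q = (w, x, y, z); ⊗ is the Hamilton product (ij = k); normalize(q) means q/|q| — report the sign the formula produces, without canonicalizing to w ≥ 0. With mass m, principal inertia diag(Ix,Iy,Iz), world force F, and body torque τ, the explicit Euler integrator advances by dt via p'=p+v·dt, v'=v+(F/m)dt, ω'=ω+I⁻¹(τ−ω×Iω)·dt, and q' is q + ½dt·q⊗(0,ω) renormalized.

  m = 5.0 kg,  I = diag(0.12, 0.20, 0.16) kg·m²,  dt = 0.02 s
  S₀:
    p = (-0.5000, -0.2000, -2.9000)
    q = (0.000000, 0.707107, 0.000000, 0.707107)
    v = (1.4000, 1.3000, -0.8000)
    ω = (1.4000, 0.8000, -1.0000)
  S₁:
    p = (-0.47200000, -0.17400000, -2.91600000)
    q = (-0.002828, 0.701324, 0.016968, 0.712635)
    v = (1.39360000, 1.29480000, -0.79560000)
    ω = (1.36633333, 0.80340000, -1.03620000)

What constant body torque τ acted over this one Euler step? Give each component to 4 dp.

τ = (-0.1700, 0.0900, -0.2000)

rate change Δω = (-0.03366667, 0.00340000, -0.03620000)
precession coupling = (0.0320, 0.0560, 0.0896)
τ = I·(Δω/dt) + ω₀×(Iω₀) = (-0.1700, 0.0900, -0.2000)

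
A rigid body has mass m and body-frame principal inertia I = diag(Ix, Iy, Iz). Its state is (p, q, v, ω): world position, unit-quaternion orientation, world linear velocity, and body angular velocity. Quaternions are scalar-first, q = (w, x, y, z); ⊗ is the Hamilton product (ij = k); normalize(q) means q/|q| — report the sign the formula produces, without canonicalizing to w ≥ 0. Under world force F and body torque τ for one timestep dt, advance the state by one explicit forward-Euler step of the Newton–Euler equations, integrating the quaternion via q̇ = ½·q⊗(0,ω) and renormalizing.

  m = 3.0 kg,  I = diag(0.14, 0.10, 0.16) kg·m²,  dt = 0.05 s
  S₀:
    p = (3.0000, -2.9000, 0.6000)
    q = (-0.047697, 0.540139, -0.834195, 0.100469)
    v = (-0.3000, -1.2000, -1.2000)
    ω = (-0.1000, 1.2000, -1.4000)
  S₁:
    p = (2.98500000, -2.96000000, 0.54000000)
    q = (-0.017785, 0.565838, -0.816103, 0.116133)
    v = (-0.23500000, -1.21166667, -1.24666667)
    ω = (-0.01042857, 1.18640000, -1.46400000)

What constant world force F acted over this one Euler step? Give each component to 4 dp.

v₁ − v₀ = (0.06500000, -0.01166667, -0.04666667)
F = m·Δv/dt = (3.9000, -0.7000, -2.8000)

F = (3.9000, -0.7000, -2.8000)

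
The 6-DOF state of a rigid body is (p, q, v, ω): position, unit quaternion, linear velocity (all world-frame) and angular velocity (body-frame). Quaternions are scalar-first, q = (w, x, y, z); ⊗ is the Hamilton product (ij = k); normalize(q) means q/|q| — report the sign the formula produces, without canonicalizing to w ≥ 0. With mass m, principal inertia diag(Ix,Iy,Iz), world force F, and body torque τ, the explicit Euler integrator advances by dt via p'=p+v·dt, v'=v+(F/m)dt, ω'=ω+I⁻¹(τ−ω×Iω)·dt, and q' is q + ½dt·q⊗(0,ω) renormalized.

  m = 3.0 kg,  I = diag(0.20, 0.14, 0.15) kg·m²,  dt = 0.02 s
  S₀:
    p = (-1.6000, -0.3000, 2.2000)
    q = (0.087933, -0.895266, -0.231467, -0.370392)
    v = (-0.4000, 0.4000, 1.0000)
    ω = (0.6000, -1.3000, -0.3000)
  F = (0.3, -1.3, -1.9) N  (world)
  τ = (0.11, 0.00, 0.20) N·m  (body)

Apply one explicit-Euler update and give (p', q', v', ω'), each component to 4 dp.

p' = (-1.6080, -0.2920, 2.2200)
q' = (0.0892, -0.8988, -0.2375, -0.3576)
v' = (-0.3980, 0.3913, 0.9873)
ω' = (0.6106, -1.2987, -0.2796)

p' = p + v·dt = (-1.6080, -0.2920, 2.2200)
v + (F/m)dt = (-0.3980, 0.3913, 0.9873)
gyro term ω×Iω = (0.0039, -0.0090, 0.0468)
α = I⁻¹(τ − ω×Iω) = (0.5305, 0.0643, 1.0213)
new body rate ω' = (0.6106, -1.2987, -0.2796)
Hamilton product q⊗(0,ω) = (0.1251349, -0.3593097, -0.6051279, 1.2763461)
updated quaternion q' = (0.0892, -0.8988, -0.2375, -0.3576)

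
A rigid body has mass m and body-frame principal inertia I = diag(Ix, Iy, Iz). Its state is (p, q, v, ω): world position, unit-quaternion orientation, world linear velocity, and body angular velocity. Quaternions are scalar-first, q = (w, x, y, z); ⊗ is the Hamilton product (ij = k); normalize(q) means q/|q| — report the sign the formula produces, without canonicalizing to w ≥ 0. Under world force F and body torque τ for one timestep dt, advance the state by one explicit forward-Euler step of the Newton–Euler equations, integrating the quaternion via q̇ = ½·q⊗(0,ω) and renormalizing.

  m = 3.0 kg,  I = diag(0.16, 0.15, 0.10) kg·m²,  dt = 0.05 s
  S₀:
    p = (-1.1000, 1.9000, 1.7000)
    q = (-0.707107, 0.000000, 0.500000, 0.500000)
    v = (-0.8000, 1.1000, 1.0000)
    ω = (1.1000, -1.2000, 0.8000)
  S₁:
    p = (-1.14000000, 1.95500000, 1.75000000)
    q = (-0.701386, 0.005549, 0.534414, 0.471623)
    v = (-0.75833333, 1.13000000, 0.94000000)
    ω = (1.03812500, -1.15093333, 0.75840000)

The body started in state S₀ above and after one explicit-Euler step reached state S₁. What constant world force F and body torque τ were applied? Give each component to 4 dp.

F = (2.5000, 1.8000, -3.6000)
τ = (-0.1500, 0.2000, -0.0700)

rate change Δω = (-0.06187500, 0.04906667, -0.04160000)
I·α + gyro = (-0.1500, 0.2000, -0.0700)
velocity change Δv = (0.04166667, 0.03000000, -0.06000000)
applied force F = (2.5000, 1.8000, -3.6000)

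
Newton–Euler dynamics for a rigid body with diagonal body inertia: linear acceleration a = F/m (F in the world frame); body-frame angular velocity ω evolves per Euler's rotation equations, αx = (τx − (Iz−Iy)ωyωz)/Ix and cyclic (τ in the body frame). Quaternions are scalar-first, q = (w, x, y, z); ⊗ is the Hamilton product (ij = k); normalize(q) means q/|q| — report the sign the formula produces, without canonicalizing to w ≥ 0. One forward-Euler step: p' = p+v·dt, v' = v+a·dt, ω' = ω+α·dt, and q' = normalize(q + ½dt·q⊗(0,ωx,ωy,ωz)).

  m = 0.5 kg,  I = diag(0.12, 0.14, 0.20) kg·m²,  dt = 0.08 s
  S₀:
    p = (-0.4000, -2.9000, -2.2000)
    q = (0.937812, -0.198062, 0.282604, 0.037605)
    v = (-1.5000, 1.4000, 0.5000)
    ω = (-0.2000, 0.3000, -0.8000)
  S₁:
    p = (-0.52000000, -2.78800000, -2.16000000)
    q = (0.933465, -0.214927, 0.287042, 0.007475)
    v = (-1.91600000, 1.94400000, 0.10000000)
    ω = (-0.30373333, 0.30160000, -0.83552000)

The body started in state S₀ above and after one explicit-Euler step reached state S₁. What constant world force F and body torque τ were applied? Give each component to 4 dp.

Δv = v₁−v₀ = (-0.41600000, 0.54400000, -0.40000000)
F = m·Δv/dt = (-2.6000, 3.4000, -2.5000)
Δω = ω₁−ω₀ = (-0.10373333, 0.00160000, -0.03552000)
I·α + gyro = (-0.1700, -0.0100, -0.0900)

F = (-2.6000, 3.4000, -2.5000)
τ = (-0.1700, -0.0100, -0.0900)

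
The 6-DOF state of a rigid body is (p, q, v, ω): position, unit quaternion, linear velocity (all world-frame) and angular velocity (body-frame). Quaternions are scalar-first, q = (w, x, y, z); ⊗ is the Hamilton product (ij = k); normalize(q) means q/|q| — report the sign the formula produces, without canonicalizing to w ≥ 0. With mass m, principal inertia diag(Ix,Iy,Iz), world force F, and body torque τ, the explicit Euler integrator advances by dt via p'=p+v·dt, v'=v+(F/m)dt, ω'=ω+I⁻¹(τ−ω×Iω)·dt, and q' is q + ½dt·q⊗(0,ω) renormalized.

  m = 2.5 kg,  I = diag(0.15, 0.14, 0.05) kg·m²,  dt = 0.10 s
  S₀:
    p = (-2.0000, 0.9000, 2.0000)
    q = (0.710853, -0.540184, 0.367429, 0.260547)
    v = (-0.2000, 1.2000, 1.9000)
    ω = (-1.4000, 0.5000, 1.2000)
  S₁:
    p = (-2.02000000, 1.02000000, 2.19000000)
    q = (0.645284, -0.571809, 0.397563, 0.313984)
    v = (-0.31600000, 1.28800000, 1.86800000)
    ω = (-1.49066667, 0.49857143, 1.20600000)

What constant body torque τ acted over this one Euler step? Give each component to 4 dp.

Δω = ω₁−ω₀ = (-0.09066667, -0.00142857, 0.00600000)
I·α + gyro = (-0.1900, -0.1700, 0.0100)

τ = (-0.1900, -0.1700, 0.0100)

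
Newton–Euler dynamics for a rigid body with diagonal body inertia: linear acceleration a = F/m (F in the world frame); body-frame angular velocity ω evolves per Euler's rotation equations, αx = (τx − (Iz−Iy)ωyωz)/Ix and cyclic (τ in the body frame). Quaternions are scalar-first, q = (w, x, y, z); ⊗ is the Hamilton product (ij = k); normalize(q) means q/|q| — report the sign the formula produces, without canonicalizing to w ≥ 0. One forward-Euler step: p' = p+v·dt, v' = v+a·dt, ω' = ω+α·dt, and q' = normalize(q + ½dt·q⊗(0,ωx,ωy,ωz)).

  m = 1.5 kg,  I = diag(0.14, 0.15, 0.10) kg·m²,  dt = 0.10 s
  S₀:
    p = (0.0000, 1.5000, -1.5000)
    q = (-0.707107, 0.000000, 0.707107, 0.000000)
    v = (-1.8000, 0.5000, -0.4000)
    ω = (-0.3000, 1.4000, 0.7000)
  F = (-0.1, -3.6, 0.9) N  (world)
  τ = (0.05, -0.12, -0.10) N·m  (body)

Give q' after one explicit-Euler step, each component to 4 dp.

2q̇ = q⊗(0,ω) = (-0.9899498, 0.7071070, -0.9899498, -0.2828428)
q + ½dt·q⊗(0,ω), renormalized = (-0.7542, 0.0352, 0.6555, -0.0141)

q' = (-0.7542, 0.0352, 0.6555, -0.0141)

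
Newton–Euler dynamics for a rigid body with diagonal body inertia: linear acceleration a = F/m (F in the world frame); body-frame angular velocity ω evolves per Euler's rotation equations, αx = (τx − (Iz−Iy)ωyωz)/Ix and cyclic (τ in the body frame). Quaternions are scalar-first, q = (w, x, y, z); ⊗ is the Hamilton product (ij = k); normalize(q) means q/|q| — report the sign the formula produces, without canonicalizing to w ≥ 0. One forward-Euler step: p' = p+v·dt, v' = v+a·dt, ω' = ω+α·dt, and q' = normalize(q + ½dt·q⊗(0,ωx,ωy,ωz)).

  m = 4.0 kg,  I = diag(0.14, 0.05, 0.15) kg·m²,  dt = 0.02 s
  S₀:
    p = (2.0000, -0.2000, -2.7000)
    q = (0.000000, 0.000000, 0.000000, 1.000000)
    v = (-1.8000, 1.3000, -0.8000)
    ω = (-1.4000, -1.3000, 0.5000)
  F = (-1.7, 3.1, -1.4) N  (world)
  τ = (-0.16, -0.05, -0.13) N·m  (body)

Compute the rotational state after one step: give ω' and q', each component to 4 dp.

ω' = (-1.4136, -1.3228, 0.5045)
q' = (-0.0050, 0.0130, -0.0140, 0.9998)

α = I⁻¹(τ − ω×Iω) = (-0.6786, -1.1400, 0.2253)
ω + α·dt = (-1.4136, -1.3228, 0.5045)
Hamilton product q⊗(0,ω) = (-0.5000000, 1.3000000, -1.4000000, 0.0000000)
q' = normalize(q + ½dt·q⊗(0,ω)) = (-0.0050, 0.0130, -0.0140, 0.9998)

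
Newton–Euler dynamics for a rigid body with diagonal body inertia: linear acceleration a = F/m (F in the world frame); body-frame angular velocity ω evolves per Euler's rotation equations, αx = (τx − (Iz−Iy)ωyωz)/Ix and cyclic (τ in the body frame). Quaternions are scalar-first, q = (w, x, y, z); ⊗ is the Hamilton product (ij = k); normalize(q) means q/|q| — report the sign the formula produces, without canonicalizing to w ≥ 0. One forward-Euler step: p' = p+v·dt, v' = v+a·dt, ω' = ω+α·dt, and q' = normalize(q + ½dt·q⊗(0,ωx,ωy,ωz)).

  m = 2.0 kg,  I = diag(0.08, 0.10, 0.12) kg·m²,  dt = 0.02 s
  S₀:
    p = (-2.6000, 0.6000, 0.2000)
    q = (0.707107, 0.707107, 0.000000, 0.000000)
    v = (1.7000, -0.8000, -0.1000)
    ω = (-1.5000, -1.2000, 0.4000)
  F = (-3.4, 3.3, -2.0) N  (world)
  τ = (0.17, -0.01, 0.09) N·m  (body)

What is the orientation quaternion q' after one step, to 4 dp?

q' = (0.7176, 0.6964, -0.0113, -0.0057)

2q̇ = q⊗(0,ω) = (1.0606605, -1.0606605, -1.1313712, -0.5656856)
q' = normalize(q + ½dt·q⊗(0,ω)) = (0.7176, 0.6964, -0.0113, -0.0057)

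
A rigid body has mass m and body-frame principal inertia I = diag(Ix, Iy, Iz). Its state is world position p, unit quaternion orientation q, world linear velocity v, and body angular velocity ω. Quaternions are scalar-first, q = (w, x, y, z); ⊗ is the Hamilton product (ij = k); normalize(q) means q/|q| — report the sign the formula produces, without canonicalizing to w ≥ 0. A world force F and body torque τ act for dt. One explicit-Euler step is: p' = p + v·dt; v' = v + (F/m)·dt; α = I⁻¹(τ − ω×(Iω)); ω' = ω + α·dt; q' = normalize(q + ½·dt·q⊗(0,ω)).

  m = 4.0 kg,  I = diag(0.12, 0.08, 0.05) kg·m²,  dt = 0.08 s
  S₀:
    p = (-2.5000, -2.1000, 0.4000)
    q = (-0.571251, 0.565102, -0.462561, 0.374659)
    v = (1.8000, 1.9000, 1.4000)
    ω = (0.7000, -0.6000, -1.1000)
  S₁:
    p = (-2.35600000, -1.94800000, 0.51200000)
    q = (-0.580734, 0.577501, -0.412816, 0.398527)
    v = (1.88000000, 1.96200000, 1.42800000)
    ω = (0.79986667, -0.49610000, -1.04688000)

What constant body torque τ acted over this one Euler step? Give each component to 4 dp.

ω₁ − ω₀ = (0.09986667, 0.10390000, 0.05312000)
precession coupling = (-0.0198, -0.0539, 0.0168)
τ = I·(Δω/dt) + ω₀×(Iω₀) = (0.1300, 0.0500, 0.0500)

τ = (0.1300, 0.0500, 0.0500)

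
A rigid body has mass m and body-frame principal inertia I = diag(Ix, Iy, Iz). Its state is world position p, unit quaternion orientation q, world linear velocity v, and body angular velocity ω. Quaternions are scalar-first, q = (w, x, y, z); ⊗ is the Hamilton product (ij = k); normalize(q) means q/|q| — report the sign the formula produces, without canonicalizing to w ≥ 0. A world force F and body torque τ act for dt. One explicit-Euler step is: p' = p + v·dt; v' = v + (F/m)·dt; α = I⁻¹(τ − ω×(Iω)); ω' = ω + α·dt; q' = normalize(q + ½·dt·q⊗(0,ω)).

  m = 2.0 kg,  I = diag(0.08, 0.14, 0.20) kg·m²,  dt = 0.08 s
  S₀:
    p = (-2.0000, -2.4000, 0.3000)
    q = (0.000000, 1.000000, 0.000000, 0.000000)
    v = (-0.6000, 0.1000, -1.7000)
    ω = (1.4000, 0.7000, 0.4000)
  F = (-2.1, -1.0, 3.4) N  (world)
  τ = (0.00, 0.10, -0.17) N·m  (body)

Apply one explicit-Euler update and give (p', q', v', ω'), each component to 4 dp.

p' = (-2.0480, -2.3920, 0.1640)
q' = (-0.0559, 0.9979, -0.0160, 0.0279)
v' = (-0.6840, 0.0600, -1.5640)
ω' = (1.3832, 0.7955, 0.3085)

new position p' = (-2.0480, -2.3920, 0.1640)
new velocity v' = (-0.6840, 0.0600, -1.5640)
precession coupling ω×(Iω) = (0.0168, -0.0672, 0.0588)
α = I⁻¹(τ − ω×Iω) = (-0.2100, 1.1943, -1.1440)
new body rate ω' = (1.3832, 0.7955, 0.3085)
q⊗(0,ω) = (-1.4000000, 0.0000000, -0.4000000, 0.7000000)
q + ½dt·q⊗(0,ω), renormalized = (-0.0559, 0.9979, -0.0160, 0.0279)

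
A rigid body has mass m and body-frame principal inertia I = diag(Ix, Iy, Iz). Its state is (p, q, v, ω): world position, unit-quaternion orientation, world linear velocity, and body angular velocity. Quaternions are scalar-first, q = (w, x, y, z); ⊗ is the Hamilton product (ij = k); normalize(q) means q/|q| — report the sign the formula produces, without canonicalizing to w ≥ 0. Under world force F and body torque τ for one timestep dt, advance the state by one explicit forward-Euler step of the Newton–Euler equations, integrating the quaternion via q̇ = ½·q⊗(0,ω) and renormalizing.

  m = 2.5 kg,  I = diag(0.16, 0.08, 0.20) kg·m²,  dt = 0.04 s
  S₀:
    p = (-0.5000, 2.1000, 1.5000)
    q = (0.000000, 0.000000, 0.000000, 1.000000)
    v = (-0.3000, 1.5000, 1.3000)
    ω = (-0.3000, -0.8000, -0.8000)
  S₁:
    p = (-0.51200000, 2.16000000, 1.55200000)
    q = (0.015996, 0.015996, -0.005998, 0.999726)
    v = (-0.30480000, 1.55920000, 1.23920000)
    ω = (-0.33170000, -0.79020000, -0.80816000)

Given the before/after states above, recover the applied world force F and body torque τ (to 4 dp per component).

ω₁ − ω₀ = (-0.03170000, 0.00980000, -0.00816000)
gyro term ω₀×Iω₀ = (0.0768, -0.0096, -0.0192)
τ = I·(Δω/dt) + ω₀×(Iω₀) = (-0.0500, 0.0100, -0.0600)
velocity change Δv = (-0.00480000, 0.05920000, -0.06080000)
F = m·Δv/dt = (-0.3000, 3.7000, -3.8000)

F = (-0.3000, 3.7000, -3.8000)
τ = (-0.0500, 0.0100, -0.0600)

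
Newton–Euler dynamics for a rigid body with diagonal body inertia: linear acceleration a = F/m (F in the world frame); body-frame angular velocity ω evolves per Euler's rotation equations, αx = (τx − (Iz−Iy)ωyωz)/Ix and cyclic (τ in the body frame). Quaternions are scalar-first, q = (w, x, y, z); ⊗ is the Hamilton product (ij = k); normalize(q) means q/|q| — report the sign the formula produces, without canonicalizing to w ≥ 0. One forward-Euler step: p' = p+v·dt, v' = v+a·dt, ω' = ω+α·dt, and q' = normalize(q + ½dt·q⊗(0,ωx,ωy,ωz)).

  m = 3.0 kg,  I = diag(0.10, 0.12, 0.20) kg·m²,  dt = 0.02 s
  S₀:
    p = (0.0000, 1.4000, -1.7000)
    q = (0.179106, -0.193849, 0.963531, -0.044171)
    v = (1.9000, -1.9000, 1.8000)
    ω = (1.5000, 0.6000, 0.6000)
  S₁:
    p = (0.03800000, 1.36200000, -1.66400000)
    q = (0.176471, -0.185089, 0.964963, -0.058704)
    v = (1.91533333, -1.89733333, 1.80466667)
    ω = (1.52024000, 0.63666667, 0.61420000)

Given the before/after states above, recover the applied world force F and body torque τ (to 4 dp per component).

F = (2.3000, 0.4000, 0.7000)
τ = (0.1300, 0.1300, 0.1600)

Δv = v₁−v₀ = (0.01533333, 0.00266667, 0.00466667)
m·(v₁−v₀)/dt = (2.3000, 0.4000, 0.7000)
ω₁ − ω₀ = (0.02024000, 0.03666667, 0.01420000)
τ = I·(Δω/dt) + ω₀×(Iω₀) = (0.1300, 0.1300, 0.1600)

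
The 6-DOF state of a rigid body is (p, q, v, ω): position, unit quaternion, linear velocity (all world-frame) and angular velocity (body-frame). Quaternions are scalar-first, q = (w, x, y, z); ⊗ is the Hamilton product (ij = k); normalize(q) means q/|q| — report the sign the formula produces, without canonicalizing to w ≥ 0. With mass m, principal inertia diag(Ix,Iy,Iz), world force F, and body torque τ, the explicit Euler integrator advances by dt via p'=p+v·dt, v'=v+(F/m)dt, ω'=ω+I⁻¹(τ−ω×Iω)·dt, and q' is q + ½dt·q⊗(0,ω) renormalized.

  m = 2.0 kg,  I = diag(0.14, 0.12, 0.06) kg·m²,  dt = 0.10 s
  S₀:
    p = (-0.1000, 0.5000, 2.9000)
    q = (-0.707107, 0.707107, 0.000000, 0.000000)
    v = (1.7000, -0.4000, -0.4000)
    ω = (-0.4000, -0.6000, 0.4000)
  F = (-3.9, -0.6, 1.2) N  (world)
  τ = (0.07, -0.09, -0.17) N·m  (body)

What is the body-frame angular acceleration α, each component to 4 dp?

α = (0.3971, -0.6433, -2.7533)

gyro term ω×Iω = (0.0144, -0.0128, -0.0048)
(τ − ω×Iω)/I = (0.3971, -0.6433, -2.7533)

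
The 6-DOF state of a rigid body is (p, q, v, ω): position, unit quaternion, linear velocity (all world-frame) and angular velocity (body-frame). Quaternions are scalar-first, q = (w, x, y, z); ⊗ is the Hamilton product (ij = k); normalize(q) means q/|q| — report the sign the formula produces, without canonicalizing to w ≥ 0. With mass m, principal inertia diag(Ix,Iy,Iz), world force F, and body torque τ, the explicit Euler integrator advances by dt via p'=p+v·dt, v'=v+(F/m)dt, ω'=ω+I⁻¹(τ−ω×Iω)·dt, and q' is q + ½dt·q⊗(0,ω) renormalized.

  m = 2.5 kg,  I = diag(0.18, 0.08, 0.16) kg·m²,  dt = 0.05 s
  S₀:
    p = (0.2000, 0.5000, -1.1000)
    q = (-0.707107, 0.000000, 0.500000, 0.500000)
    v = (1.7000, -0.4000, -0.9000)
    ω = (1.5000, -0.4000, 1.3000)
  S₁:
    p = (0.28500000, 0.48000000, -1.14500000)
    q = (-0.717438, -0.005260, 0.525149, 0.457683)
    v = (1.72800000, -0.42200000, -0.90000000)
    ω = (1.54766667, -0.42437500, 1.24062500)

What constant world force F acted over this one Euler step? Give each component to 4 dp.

Δv = v₁−v₀ = (0.02800000, -0.02200000, 0.00000000)
F = m·Δv/dt = (1.4000, -1.1000, 0.0000)

F = (1.4000, -1.1000, 0.0000)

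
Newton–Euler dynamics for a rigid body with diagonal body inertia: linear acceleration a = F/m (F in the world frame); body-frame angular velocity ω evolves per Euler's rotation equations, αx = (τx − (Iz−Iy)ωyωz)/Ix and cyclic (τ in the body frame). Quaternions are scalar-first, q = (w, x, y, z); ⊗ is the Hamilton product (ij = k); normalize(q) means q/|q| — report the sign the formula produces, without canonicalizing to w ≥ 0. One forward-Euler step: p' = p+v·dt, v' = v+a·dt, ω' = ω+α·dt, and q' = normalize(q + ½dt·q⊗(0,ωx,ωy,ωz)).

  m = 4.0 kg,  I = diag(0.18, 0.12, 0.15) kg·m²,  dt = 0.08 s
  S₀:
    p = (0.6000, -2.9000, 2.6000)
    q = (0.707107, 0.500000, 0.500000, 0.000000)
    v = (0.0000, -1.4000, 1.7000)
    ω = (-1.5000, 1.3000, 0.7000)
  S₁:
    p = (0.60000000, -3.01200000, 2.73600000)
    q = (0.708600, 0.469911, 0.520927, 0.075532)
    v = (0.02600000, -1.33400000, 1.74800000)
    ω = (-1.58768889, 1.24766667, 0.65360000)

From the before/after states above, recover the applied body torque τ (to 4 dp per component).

Δω = ω₁−ω₀ = (-0.08768889, -0.05233333, -0.04640000)
precession coupling = (0.0273, -0.0315, 0.1170)
applied torque τ = (-0.1700, -0.1100, 0.0300)

τ = (-0.1700, -0.1100, 0.0300)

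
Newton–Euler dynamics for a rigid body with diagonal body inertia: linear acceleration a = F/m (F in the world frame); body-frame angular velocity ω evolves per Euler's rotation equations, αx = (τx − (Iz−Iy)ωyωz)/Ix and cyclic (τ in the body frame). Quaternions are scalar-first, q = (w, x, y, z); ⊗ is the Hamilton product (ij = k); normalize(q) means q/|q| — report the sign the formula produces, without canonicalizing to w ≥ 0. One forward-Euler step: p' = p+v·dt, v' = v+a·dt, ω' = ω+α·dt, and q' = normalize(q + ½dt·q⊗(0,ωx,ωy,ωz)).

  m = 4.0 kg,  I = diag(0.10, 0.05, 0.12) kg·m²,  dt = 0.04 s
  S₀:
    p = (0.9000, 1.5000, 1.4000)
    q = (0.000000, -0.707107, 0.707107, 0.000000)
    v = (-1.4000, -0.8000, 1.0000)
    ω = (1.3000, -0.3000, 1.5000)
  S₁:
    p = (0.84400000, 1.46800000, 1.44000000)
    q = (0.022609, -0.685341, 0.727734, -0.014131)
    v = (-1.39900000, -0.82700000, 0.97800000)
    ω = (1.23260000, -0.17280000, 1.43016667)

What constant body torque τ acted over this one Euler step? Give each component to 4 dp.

Δω = ω₁−ω₀ = (-0.06740000, 0.12720000, -0.06983333)
ω₀×(Iω₀) = (-0.0315, -0.0390, 0.0195)
applied torque τ = (-0.2000, 0.1200, -0.1900)

τ = (-0.2000, 0.1200, -0.1900)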